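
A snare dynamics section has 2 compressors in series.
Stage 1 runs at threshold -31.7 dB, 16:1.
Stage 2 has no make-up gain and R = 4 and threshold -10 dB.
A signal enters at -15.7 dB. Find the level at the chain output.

Stage 1: 16 dB above -31.7 dB, reduced 16:1 to 1 dB above → -30.7 dB.
Stage 2: below threshold (-30.7 ≤ -10); passes unchanged; output -30.7 dB.

-30.7 dB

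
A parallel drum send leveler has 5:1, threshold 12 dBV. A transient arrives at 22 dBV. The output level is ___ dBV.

14 dBV

Overshoot: 22 − 12 = 10 dB.
At 5:1 the overshoot is divided by 5, leaving 2 dB above threshold.
So the level is 12 + 2 = 14 dBV.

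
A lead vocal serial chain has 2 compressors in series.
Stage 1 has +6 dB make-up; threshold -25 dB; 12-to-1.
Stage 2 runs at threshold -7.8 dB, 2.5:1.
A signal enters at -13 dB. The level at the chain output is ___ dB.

Stage 1: 12 dB above -25 dB, reduced 12:1 to 1 dB above → -24 dB; +6 dB make-up → -18 dB.
Stage 2: -18 dB is at or below the -7.8 dB threshold — no compression; output -18 dB.

-18 dB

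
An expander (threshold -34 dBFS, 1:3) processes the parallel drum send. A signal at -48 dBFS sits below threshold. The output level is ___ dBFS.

Below threshold, a 1:3 expander applies gain = (3−1)×(T − x) of attenuation.
(3−1) × 14 = 28 dB, so output = -48 − 28 = -76 dBFS.

-76 dBFS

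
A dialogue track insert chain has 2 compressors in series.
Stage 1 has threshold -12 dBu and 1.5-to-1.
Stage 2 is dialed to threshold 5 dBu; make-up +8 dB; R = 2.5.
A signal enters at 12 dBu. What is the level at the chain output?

12 dBu

Stage 1: 12 dBu is 24 dB over -12 dBu; at 1.5:1 that becomes 16 dB over, giving 4 dBu.
Stage 2: 4 dBu ≤ 5 dBu, so stage 2 doesn't engage; make-up brings it to 12 dBu.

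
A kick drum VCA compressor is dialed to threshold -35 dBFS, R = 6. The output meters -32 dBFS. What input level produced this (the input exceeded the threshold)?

-17 dBFS

The compressed level sits -32 − (-35) = 3 dB over threshold.
Undo the ratio: input overshoot = 3 × 6 = 18 dB, giving input = -17 dBFS.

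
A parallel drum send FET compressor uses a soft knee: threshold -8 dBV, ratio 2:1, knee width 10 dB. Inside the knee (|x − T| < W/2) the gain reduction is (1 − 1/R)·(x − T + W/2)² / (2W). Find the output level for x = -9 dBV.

x − T + W/2 = -9 − (-8) + 5 = 4.
GR = (1 − 1/2) × 4² / 20 = 0.5 × 16 / 20 = 0.4 dB.
Output = -9 − 0.4 = -9.4 dBV.

-9.4 dBV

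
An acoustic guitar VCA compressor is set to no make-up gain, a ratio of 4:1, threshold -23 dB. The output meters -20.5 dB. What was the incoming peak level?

-13 dB

The compressed level sits -20.5 − (-23) = 2.5 dB over threshold.
Input overshoot = R × output overshoot = 10 dB → input = -23 + 10 = -13 dB.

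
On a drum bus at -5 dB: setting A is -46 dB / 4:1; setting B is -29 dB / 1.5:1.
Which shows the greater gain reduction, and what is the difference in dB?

A: overshoot 41 dB → output overshoot 10.25 dB → GR 30.75 dB.
B: overshoot 24 dB → output overshoot 16 dB → GR 8 dB.
Difference: 22.75 dB in favour of A.

A, by 22.75 dB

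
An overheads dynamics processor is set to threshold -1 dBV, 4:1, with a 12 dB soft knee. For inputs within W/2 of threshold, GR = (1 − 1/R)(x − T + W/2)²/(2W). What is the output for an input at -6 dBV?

-6.03125 dBV

x − T + W/2 = -6 − (-1) + 6 = 1.
GR = (1 − 1/4) × 1² / 24 = 0.75 × 1 / 24 = 0.03125 dB.
Output = -6 − 0.03125 = -6.03125 dBV.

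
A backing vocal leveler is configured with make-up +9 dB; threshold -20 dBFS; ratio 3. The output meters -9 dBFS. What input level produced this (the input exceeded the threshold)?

-14 dBFS

Before make-up, the level was -9 − 9 = -18 dBFS.
That's 2 dB above the -20 dBFS threshold.
Input overshoot = R × output overshoot = 6 dB → input = -20 + 6 = -14 dBFS.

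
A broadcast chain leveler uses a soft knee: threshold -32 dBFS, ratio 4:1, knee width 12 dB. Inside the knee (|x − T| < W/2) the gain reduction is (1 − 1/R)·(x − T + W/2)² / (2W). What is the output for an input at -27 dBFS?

x − T + W/2 = -27 − (-32) + 6 = 11.
GR = (1 − 1/4) × 11² / 24 = 0.75 × 121 / 24 = 3.78125 dB.
Output = -27 − 3.78125 = -30.78125 dBFS.

-30.78125 dBFS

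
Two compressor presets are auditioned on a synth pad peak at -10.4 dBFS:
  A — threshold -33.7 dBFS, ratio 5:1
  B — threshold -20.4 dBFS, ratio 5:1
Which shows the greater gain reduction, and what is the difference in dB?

A, by 10.64 dB

A: 23.3 dB over, compressed to 4.66 dB over, so 18.64 dB of GR.
B: 10 dB over, compressed to 2 dB over, so 8 dB of GR.
Difference: 10.64 dB in favour of A.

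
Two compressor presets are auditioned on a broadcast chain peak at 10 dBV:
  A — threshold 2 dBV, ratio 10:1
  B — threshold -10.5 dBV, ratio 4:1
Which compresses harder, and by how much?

A: GR = 8 − 8/10 = 7.2 dB.
B: GR = 20.5 − 20.5/4 = 15.375 dB.
B reduces 8.175 dB more.

B, by 8.175 dB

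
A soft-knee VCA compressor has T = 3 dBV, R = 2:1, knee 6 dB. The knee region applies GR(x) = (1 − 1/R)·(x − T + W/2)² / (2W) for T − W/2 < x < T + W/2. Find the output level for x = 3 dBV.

x − T + W/2 = 3 − 3 + 3 = 3.
GR = (1 − 1/2) × 3² / 12 = 0.5 × 9 / 12 = 0.375 dB.
Output = 3 − 0.375 = 2.625 dBV.

2.625 dBV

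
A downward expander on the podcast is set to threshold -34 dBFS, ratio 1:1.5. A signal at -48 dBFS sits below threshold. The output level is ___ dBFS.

-55 dBFS

Undershoot = (-34) − (-48) = 14 dB.
At 1:1.5, that expands to 21 dB under threshold.
Output = -34 − 21 = -55 dBFS.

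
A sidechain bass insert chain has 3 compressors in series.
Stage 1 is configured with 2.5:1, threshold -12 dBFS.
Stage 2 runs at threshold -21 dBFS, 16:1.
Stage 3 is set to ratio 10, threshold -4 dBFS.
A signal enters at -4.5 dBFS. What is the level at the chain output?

-20.25 dBFS

Stage 1: overshoot 7.5 dB → 7.5/2.5 = 3 dB → -9 dBFS.
Stage 2: -9 dBFS is 12 dB over -21 dBFS; at 16:1 that becomes 0.75 dB over, giving -20.25 dBFS.
Stage 3: -20.25 dBFS is at or below the -4 dBFS threshold — no compression; output -20.25 dBFS.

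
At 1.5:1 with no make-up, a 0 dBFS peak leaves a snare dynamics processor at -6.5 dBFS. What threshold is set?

-19.5 dBFS

Let T be the threshold. Output overshoot = (input overshoot)/R, so -6.5 − T = (0 − T)/1.5.
1.5·(-6.5 − T) = 0 − T → 0.5·T = -9.75 − 0 = -9.75.
T = -9.75/0.5 = -19.5 dBFS.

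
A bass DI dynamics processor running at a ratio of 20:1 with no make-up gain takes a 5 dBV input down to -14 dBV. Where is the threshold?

Gain reduction = 5 − (-14) = 19 dB; output overshoot = GR / (R − 1) = 19 / 19 = 1 dB.
Threshold = output − output overshoot = -14 − 1 = -15 dBV.

-15 dBV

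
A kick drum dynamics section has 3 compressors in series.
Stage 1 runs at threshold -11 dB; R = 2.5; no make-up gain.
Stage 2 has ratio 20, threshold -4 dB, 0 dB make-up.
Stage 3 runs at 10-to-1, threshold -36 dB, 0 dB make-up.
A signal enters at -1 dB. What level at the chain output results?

-33.1 dB

Stage 1: overshoot 10 dB → 10/2.5 = 4 dB → -7 dB.
Stage 2: -7 dB ≤ -4 dB, so stage 2 doesn't engage; output -7 dB.
Stage 3: 29 dB above -36 dB, reduced 10:1 to 2.9 dB above → -33.1 dB.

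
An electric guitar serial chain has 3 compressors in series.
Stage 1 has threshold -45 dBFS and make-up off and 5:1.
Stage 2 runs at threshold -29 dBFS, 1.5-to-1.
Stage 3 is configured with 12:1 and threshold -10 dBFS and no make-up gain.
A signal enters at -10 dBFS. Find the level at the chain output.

-38 dBFS

Stage 1: overshoot 35 dB → 35/5 = 7 dB → -38 dBFS.
Stage 2: -38 dBFS is at or below the -29 dBFS threshold — no compression; output -38 dBFS.
Stage 3: -38 dBFS is at or below the -10 dBFS threshold — no compression; output -38 dBFS.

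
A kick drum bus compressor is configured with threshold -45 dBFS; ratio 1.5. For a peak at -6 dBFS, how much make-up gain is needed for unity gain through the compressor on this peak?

13 dB

The peak compresses to -45 + 39/1.5 = -19 dBFS.
To reach -6 dBFS requires -6 − (-19) = 13 dB of make-up.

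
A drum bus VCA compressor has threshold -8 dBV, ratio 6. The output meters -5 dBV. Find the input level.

The compressed level sits -5 − (-8) = 3 dB over threshold.
Undo the ratio: input overshoot = 3 × 6 = 18 dB, giving input = 10 dBV.

10 dBV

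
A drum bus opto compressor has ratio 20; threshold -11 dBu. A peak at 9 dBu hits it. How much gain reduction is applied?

9 dBu exceeds the threshold by 20 dB.
A 20:1 ratio leaves 1 dB of that excess.
So the signal is attenuated by 20 − 1 = 19 dB.

19 dB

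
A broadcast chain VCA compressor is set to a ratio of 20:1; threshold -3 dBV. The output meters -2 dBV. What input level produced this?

That's 1 dB above the -3 dBV threshold.
Undo the ratio: input overshoot = 1 × 20 = 20 dB, giving input = 17 dBV.

17 dBV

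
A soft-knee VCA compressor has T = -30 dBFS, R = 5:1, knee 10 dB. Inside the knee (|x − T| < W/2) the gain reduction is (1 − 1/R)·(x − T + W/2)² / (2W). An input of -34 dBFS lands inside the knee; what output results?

-34.04 dBFS

x − T + W/2 = -34 − (-30) + 5 = 1.
GR = (1 − 1/5) × 1² / 20 = 0.8 × 1 / 20 = 0.04 dB.
Output = -34 − 0.04 = -34.04 dBFS.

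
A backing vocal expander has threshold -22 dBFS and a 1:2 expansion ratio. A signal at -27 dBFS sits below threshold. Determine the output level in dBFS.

-32 dBFS

The input is 5 dB below the -22 dBFS threshold.
A 1:2 expander multiplies undershoot by 2: 5 × 2 = 10 dB below threshold.
Output = -22 − 10 = -32 dBFS.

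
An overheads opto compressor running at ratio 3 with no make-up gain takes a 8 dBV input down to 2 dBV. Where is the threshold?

-1 dBV

Gain reduction = 8 − 2 = 6 dB; output overshoot = GR / (R − 1) = 6 / 2 = 3 dB.
Threshold = output − output overshoot = 2 − 3 = -1 dBV.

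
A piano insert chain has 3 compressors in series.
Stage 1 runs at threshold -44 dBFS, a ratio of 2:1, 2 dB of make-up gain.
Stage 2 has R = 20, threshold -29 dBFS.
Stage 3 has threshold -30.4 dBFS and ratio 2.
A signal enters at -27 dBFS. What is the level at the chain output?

Stage 1: -27 dBFS is 17 dB over -44 dBFS; at 2:1 that becomes 8.5 dB over, giving -35.5 dBFS; +2 dB make-up → -33.5 dBFS.
Stage 2: -33.5 dBFS ≤ -29 dBFS, so stage 2 doesn't engage; output -33.5 dBFS.
Stage 3: -33.5 dBFS is at or below the -30.4 dBFS threshold — no compression; output -33.5 dBFS.

-33.5 dBFS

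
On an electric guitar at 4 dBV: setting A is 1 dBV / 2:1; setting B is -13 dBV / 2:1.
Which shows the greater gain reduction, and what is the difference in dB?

B, by 7 dB

A: GR = 3 − 3/2 = 1.5 dB.
B: GR = 17 − 17/2 = 8.5 dB.
Difference: 7 dB in favour of B.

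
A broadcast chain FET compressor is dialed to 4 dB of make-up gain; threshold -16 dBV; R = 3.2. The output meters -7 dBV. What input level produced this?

0 dBV

Before make-up, the level was -7 − 4 = -11 dBV.
The compressed level sits -11 − (-16) = 5 dB over threshold.
Input overshoot = R × output overshoot = 16 dB → input = -16 + 16 = 0 dBV.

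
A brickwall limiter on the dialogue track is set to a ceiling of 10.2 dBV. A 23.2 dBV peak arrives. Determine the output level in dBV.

10.2 dBV

A brickwall limiter is an ∞:1 compressor: any input above the ceiling is clamped to 10.2 dBV.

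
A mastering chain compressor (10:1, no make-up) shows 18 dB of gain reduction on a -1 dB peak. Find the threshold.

-21 dB

Let T be the threshold. Output overshoot = (input overshoot)/R, so -19 − T = (-1 − T)/10.
10·(-19 − T) = -1 − T → 9·T = -190 − (-1) = -189.
T = -189/9 = -21 dB.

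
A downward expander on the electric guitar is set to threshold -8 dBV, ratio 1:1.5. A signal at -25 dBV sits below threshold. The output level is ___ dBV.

The input is 17 dB below the -8 dBV threshold.
A 1:1.5 expander multiplies undershoot by 1.5: 17 × 1.5 = 25.5 dB below threshold.
Output = -8 − 25.5 = -33.5 dBV.

-33.5 dBV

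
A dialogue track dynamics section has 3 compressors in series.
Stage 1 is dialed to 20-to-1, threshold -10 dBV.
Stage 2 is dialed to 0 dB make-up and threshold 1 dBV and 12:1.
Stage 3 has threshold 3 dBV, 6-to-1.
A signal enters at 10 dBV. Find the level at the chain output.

-9 dBV

Stage 1: overshoot 20 dB → 20/20 = 1 dB → -9 dBV.
Stage 2: -9 dBV is at or below the 1 dBV threshold — no compression; output -9 dBV.
Stage 3: below threshold (-9 ≤ 3); passes unchanged; output -9 dBV.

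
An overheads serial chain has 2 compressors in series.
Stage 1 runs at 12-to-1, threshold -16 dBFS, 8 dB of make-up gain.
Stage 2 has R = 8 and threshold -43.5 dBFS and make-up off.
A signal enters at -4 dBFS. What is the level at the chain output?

-38.9375 dBFS

Stage 1: -4 dBFS is 12 dB over -16 dBFS; at 12:1 that becomes 1 dB over, giving -15 dBFS; +8 dB make-up → -7 dBFS.
Stage 2: overshoot 36.5 dB → 36.5/8 = 4.5625 dB → -38.9375 dBFS.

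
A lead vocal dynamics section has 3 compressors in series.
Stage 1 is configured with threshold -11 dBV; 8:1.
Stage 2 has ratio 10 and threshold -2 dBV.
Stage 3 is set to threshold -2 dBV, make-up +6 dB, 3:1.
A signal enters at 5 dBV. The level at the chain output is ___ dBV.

Stage 1: overshoot 16 dB → 16/8 = 2 dB → -9 dBV.
Stage 2: -9 dBV is at or below the -2 dBV threshold — no compression; output -9 dBV.
Stage 3: below threshold (-9 ≤ -2); passes unchanged; make-up brings it to -3 dBV.

-3 dBV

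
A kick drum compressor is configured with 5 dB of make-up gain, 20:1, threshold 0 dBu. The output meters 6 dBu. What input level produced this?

20 dBu

Remove make-up: 6 − 5 = 1 dBu.
Post-compression overshoot = 1 − 0 = 1 dB.
Undo the ratio: input overshoot = 1 × 20 = 20 dB, giving input = 20 dBu.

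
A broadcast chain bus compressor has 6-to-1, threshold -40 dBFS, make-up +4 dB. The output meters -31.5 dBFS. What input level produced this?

-13 dBFS

Remove make-up: -31.5 − 4 = -35.5 dBFS.
That's 4.5 dB above the -40 dBFS threshold.
Before 6:1 compression the overshoot was 4.5 × 6 = 27 dB, so input = -40 + 27 = -13 dBFS.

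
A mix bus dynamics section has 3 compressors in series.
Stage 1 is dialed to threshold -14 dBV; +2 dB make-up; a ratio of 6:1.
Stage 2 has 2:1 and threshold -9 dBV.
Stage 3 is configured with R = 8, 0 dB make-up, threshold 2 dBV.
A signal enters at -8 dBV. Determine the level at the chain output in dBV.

-11 dBV

Stage 1: 6 dB above -14 dBV, reduced 6:1 to 1 dB above → -13 dBV; +2 dB make-up → -11 dBV.
Stage 2: -11 dBV ≤ -9 dBV, so stage 2 doesn't engage; output -11 dBV.
Stage 3: -11 dBV ≤ 2 dBV, so stage 3 doesn't engage; output -11 dBV.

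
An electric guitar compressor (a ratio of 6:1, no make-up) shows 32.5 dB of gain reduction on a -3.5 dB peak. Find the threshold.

-42.5 dB

Let T be the threshold. Output overshoot = (input overshoot)/R, so -36 − T = (-3.5 − T)/6.
6·(-36 − T) = -3.5 − T → 5·T = -216 − (-3.5) = -212.5.
T = -212.5/5 = -42.5 dB.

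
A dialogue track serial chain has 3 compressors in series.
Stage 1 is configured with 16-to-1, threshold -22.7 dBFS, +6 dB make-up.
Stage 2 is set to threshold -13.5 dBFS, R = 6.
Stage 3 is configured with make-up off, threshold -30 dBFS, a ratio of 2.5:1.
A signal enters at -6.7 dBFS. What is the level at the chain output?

-24.28 dBFS

Stage 1: -6.7 dBFS is 16 dB over -22.7 dBFS; at 16:1 that becomes 1 dB over, giving -21.7 dBFS; +6 dB make-up → -15.7 dBFS.
Stage 2: below threshold (-15.7 ≤ -13.5); passes unchanged; output -15.7 dBFS.
Stage 3: 14.3 dB above -30 dBFS, reduced 2.5:1 to 5.72 dB above → -24.28 dBFS.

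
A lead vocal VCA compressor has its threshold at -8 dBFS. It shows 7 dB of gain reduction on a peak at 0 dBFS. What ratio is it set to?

Input overshoot = 0 − (-8) = 8 dB.
Output overshoot = 8 − 7 = 1 dB.
Ratio = input overshoot / output overshoot = 8 / 1 = 8.

8:1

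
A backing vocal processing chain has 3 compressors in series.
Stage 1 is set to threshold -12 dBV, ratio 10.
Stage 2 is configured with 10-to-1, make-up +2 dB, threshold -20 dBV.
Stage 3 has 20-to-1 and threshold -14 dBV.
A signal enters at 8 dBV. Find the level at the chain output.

Stage 1: 20 dB above -12 dBV, reduced 10:1 to 2 dB above → -10 dBV.
Stage 2: overshoot 10 dB → 10/10 = 1 dB → -19 dBV; +2 dB make-up → -17 dBV.
Stage 3: -17 dBV ≤ -14 dBV, so stage 3 doesn't engage; output -17 dBV.

-17 dBV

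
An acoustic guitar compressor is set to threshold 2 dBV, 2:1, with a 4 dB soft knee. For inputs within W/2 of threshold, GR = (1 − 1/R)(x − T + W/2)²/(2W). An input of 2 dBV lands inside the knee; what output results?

1.75 dBV

x − T + W/2 = 2 − 2 + 2 = 2.
GR = (1 − 1/2) × 2² / 8 = 0.5 × 4 / 8 = 0.25 dB.
Output = 2 − 0.25 = 1.75 dBV.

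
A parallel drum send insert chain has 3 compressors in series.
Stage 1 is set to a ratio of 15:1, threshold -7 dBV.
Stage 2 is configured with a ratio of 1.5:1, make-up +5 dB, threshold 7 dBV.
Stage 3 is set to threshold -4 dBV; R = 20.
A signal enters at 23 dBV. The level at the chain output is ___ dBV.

Stage 1: 30 dB above -7 dBV, reduced 15:1 to 2 dB above → -5 dBV.
Stage 2: -5 dBV ≤ 7 dBV, so stage 2 doesn't engage; make-up brings it to 0 dBV.
Stage 3: overshoot 4 dB → 4/20 = 0.2 dB → -3.8 dBV.

-3.8 dBV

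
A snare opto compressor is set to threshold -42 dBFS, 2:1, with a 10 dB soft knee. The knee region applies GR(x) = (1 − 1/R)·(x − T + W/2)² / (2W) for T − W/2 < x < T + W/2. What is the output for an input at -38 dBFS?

x − T + W/2 = -38 − (-42) + 5 = 9.
GR = (1 − 1/2) × 9² / 20 = 0.5 × 81 / 20 = 2.025 dB.
Output = -38 − 2.025 = -40.025 dBFS.

-40.025 dBFS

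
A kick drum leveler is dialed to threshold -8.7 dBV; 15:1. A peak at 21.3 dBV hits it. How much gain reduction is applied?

Overshoot = 21.3 − (-8.7) = 30 dB.
At 15:1, output sits 30/15 = 2 dB above threshold.
GR = overshoot in − overshoot out = 30 − 2 = 28 dB.

28 dB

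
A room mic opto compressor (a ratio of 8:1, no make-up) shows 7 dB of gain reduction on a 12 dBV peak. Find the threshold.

4 dBV

Input is 8 dB above T (since output overshoot × R = input overshoot: (5 − T)·8 = 12 − T gives T = 4 dBV).
Check: 4 + (12 − 4)/8 = 4 + 1 = 5 dBV. ✓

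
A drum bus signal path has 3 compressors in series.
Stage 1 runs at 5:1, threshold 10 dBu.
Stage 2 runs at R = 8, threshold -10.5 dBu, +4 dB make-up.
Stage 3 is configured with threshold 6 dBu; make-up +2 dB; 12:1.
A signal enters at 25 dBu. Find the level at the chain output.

Stage 1: 15 dB above 10 dBu, reduced 5:1 to 3 dB above → 13 dBu.
Stage 2: 13 dBu is 23.5 dB over -10.5 dBu; at 8:1 that becomes 2.9375 dB over, giving -7.5625 dBu; +4 dB make-up → -3.5625 dBu.
Stage 3: below threshold (-3.5625 ≤ 6); passes unchanged; make-up brings it to -1.5625 dBu.

-1.5625 dBu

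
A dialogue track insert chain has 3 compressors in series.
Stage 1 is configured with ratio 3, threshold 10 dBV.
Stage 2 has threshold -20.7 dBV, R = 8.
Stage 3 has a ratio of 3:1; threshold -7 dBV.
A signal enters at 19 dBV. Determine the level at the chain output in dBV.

-16.4875 dBV

Stage 1: 9 dB above 10 dBV, reduced 3:1 to 3 dB above → 13 dBV.
Stage 2: overshoot 33.7 dB → 33.7/8 = 4.2125 dB → -16.4875 dBV.
Stage 3: below threshold (-16.4875 ≤ -7); passes unchanged; output -16.4875 dBV.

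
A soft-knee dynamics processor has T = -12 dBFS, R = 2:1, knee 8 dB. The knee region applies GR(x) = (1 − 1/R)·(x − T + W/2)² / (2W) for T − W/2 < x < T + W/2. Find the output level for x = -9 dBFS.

x − T + W/2 = -9 − (-12) + 4 = 7.
GR = (1 − 1/2) × 7² / 16 = 0.5 × 49 / 16 = 1.53125 dB.
Output = -9 − 1.53125 = -10.53125 dBFS.

-10.53125 dBFS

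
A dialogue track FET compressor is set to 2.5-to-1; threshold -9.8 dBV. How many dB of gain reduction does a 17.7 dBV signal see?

16.5 dB

The signal is 27.5 dB above threshold.
A 2.5:1 ratio leaves 11 dB of that excess.
Gain reduction = 27.5 − 11 = 16.5 dB.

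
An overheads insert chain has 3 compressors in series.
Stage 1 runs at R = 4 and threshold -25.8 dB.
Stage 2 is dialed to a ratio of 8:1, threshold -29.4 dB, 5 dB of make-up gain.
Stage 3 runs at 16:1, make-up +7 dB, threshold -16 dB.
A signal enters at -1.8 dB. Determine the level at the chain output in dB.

Stage 1: 24 dB above -25.8 dB, reduced 4:1 to 6 dB above → -19.8 dB.
Stage 2: -19.8 dB is 9.6 dB over -29.4 dB; at 8:1 that becomes 1.2 dB over, giving -28.2 dB; +5 dB make-up → -23.2 dB.
Stage 3: -23.2 dB is at or below the -16 dB threshold — no compression; make-up brings it to -16.2 dB.

-16.2 dB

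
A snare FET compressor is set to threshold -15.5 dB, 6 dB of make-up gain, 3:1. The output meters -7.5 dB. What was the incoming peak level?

-9.5 dB

Stripping the +6 dB make-up gives -13.5 dB at the gain stage.
Post-compression overshoot = -13.5 − (-15.5) = 2 dB.
Input overshoot = R × output overshoot = 6 dB → input = -15.5 + 6 = -9.5 dB.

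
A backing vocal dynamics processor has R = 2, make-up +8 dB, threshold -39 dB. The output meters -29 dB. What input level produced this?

-35 dB

Remove make-up: -29 − 8 = -37 dB.
Post-compression overshoot = -37 − (-39) = 2 dB.
Input overshoot = R × output overshoot = 4 dB → input = -39 + 4 = -35 dB.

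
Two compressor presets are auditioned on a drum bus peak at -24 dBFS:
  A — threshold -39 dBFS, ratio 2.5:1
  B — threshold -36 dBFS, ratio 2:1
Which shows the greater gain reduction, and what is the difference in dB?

A, by 3 dB

A: 15 dB over, compressed to 6 dB over, so 9 dB of GR.
B: 12 dB over, compressed to 6 dB over, so 6 dB of GR.
A applies 3 dB more gain reduction.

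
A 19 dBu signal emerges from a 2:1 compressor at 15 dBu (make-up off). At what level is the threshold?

11 dBu

Gain reduction = 19 − 15 = 4 dB; output overshoot = GR / (R − 1) = 4 / 1 = 4 dB.
Threshold = output − output overshoot = 15 − 4 = 11 dBu.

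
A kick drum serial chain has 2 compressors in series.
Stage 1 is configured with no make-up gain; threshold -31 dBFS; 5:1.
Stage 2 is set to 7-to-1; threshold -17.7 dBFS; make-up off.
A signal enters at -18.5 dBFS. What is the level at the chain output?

-28.5 dBFS

Stage 1: overshoot 12.5 dB → 12.5/5 = 2.5 dB → -28.5 dBFS.
Stage 2: -28.5 dBFS is at or below the -17.7 dBFS threshold — no compression; output -28.5 dBFS.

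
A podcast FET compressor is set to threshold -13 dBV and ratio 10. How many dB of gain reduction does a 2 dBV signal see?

The signal is 15 dB above threshold.
At 10:1, output sits 15/10 = 1.5 dB above threshold.
So the signal is attenuated by 15 − 1.5 = 13.5 dB.

13.5 dB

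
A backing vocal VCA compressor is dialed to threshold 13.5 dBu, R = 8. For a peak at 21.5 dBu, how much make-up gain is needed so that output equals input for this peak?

7 dB

Without make-up, output = threshold + overshoot/8 = 13.5 + 1 = 14.5 dBu.
Gap to target: 7 dB.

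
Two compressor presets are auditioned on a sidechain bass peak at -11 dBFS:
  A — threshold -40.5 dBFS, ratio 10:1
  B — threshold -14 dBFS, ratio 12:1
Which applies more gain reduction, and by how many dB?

A: GR = 29.5 − 29.5/10 = 26.55 dB.
B: GR = 3 − 3/12 = 2.75 dB.
A applies 23.8 dB more gain reduction.

A, by 23.8 dB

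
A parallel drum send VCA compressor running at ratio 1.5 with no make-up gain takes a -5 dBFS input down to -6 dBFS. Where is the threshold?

Gain reduction = -5 − (-6) = 1 dB; output overshoot = GR / (R − 1) = 1 / 0.5 = 2 dB.
Threshold = output − output overshoot = -6 − 2 = -8 dBFS.

-8 dBFS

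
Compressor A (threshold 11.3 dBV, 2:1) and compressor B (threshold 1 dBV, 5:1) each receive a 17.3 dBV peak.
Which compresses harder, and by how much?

B, by 10.04 dB

A: GR = 6 − 6/2 = 3 dB.
B: GR = 16.3 − 16.3/5 = 13.04 dB.
B reduces 10.04 dB more.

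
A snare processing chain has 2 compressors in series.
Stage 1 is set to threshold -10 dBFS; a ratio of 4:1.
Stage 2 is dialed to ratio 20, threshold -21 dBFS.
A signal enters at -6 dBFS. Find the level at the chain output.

-20.4 dBFS

Stage 1: -6 dBFS is 4 dB over -10 dBFS; at 4:1 that becomes 1 dB over, giving -9 dBFS.
Stage 2: overshoot 12 dB → 12/20 = 0.6 dB → -20.4 dBFS.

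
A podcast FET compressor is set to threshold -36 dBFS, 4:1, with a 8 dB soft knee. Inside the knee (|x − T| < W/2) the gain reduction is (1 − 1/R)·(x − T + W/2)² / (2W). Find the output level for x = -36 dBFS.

x − T + W/2 = -36 − (-36) + 4 = 4.
GR = (1 − 1/4) × 4² / 16 = 0.75 × 16 / 16 = 0.75 dB.
Output = -36 − 0.75 = -36.75 dBFS.

-36.75 dBFS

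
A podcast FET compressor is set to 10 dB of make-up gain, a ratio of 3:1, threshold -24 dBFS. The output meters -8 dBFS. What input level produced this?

Remove make-up: -8 − 10 = -18 dBFS.
That's 6 dB above the -24 dBFS threshold.
Input overshoot = R × output overshoot = 18 dB → input = -24 + 18 = -6 dBFS.

-6 dBFS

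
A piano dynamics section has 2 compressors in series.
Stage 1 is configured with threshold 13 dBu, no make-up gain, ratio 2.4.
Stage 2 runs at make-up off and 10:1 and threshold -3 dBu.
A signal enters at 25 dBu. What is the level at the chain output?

-0.9 dBu

Stage 1: 25 dBu is 12 dB over 13 dBu; at 2.4:1 that becomes 5 dB over, giving 18 dBu.
Stage 2: 21 dB above -3 dBu, reduced 10:1 to 2.1 dB above → -0.9 dBu.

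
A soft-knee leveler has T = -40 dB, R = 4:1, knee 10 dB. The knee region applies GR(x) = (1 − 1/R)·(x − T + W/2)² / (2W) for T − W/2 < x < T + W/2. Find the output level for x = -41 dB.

-41.6 dB

x − T + W/2 = -41 − (-40) + 5 = 4.
GR = (1 − 1/4) × 4² / 20 = 0.75 × 16 / 20 = 0.6 dB.
Output = -41 − 0.6 = -41.6 dB.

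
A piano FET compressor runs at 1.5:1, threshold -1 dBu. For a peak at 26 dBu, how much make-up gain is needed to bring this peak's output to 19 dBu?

2 dB

The peak compresses to -1 + 27/1.5 = 17 dBu.
To reach 19 dBu requires 19 − 17 = 2 dB of make-up.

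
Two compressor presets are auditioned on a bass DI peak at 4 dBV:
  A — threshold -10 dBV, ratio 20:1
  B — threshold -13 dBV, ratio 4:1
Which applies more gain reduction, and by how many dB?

A, by 0.55 dB

A: 14 dB over, compressed to 0.7 dB over, so 13.3 dB of GR.
B: 17 dB over, compressed to 4.25 dB over, so 12.75 dB of GR.
A applies 0.55 dB more gain reduction.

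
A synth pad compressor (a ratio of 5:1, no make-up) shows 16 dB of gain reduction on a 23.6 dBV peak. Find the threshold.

3.6 dBV

Input is 20 dB above T (since output overshoot × R = input overshoot: (7.6 − T)·5 = 23.6 − T gives T = 3.6 dBV).
Check: 3.6 + (23.6 − 3.6)/5 = 3.6 + 4 = 7.6 dBV. ✓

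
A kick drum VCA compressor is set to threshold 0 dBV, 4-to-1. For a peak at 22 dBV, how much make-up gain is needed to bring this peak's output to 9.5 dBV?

4 dB

Overshoot 22 dB → 22/4 = 5.5 dB after compression, so the compressed level is 0 + 5.5 = 5.5 dBV.
Make-up = target − compressed = 9.5 − 5.5 = 4 dB.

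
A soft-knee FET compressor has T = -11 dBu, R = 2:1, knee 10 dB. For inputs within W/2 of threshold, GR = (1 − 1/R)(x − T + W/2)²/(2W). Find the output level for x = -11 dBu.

x − T + W/2 = -11 − (-11) + 5 = 5.
GR = (1 − 1/2) × 5² / 20 = 0.5 × 25 / 20 = 0.625 dB.
Output = -11 − 0.625 = -11.625 dBu.

-11.625 dBu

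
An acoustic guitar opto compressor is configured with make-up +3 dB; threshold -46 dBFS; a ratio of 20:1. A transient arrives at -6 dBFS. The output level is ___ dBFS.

Overshoot: -6 − (-46) = 40 dB.
At 20:1 the overshoot is divided by 20, leaving 2 dB above threshold.
So the level is -46 + 2 = -44 dBFS; make-up adds 3 dB, giving -41 dBFS.

-41 dBFS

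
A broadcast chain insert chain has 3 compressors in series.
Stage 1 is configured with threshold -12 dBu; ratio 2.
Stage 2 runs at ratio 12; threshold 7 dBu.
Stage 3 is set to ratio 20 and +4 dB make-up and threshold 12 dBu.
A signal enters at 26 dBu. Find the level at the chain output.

Stage 1: 38 dB above -12 dBu, reduced 2:1 to 19 dB above → 7 dBu.
Stage 2: 7 dBu ≤ 7 dBu, so stage 2 doesn't engage; output 7 dBu.
Stage 3: 7 dBu is at or below the 12 dBu threshold — no compression; make-up brings it to 11 dBu.

11 dBu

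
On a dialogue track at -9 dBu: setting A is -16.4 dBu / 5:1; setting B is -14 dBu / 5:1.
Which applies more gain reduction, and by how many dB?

A, by 1.92 dB

A: 7.4 dB over, compressed to 1.48 dB over, so 5.92 dB of GR.
B: 5 dB over, compressed to 1 dB over, so 4 dB of GR.
A applies 1.92 dB more gain reduction.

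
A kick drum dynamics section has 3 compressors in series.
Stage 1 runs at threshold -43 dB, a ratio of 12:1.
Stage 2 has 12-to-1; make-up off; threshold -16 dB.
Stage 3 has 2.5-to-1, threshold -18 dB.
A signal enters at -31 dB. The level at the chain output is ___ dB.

Stage 1: -31 dB is 12 dB over -43 dB; at 12:1 that becomes 1 dB over, giving -42 dB.
Stage 2: below threshold (-42 ≤ -16); passes unchanged; output -42 dB.
Stage 3: -42 dB is at or below the -18 dB threshold — no compression; output -42 dB.

-42 dB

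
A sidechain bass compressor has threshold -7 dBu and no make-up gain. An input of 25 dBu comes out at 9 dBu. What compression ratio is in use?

Input overshoot = 25 − (-7) = 32 dB; output overshoot = 9 − (-7) = 16 dB.
Ratio = 32 / 16 = 2.

2:1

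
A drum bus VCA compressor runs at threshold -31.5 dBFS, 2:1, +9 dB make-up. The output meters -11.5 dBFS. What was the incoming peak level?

Before make-up, the level was -11.5 − 9 = -20.5 dBFS.
The compressed level sits -20.5 − (-31.5) = 11 dB over threshold.
Undo the ratio: input overshoot = 11 × 2 = 22 dB, giving input = -9.5 dBFS.

-9.5 dBFS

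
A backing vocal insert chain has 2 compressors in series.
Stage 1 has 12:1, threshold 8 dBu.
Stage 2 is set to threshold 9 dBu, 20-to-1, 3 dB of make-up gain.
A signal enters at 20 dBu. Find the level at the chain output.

12 dBu

Stage 1: 12 dB above 8 dBu, reduced 12:1 to 1 dB above → 9 dBu.
Stage 2: below threshold (9 ≤ 9); passes unchanged; make-up brings it to 12 dBu.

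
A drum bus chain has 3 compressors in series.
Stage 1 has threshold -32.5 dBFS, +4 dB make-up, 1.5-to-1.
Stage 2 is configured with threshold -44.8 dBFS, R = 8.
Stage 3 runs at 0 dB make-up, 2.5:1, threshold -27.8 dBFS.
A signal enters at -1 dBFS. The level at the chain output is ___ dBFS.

Stage 1: 31.5 dB above -32.5 dBFS, reduced 1.5:1 to 21 dB above → -11.5 dBFS; +4 dB make-up → -7.5 dBFS.
Stage 2: -7.5 dBFS is 37.3 dB over -44.8 dBFS; at 8:1 that becomes 4.6625 dB over, giving -40.1375 dBFS.
Stage 3: -40.1375 dBFS is at or below the -27.8 dBFS threshold — no compression; output -40.1375 dBFS.

-40.1375 dBFS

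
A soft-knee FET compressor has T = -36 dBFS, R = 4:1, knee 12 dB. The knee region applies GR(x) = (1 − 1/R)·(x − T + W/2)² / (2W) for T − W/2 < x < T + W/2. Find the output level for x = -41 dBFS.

-41.03125 dBFS

x − T + W/2 = -41 − (-36) + 6 = 1.
GR = (1 − 1/4) × 1² / 24 = 0.75 × 1 / 24 = 0.03125 dB.
Output = -41 − 0.03125 = -41.03125 dBFS.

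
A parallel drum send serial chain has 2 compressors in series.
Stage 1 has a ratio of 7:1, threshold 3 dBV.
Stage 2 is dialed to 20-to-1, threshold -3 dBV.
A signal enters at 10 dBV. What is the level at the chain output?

Stage 1: overshoot 7 dB → 7/7 = 1 dB → 4 dBV.
Stage 2: 4 dBV is 7 dB over -3 dBV; at 20:1 that becomes 0.35 dB over, giving -2.65 dBV.

-2.65 dBV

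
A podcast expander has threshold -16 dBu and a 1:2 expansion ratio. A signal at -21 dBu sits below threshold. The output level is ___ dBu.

The input is 5 dB below the -16 dBu threshold.
A 1:2 expander multiplies undershoot by 2: 5 × 2 = 10 dB below threshold.
Output = -16 − 10 = -26 dBu.

-26 dBu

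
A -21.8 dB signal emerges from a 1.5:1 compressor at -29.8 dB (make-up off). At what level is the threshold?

-45.8 dB

Gain reduction = -21.8 − (-29.8) = 8 dB; output overshoot = GR / (R − 1) = 8 / 0.5 = 16 dB.
Threshold = output − output overshoot = -29.8 − 16 = -45.8 dB.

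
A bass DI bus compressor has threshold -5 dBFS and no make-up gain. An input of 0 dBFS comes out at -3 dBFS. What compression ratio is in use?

Input overshoot = 0 − (-5) = 5 dB; output overshoot = -3 − (-5) = 2 dB.
Ratio = 5 / 2 = 2.5.

2.5:1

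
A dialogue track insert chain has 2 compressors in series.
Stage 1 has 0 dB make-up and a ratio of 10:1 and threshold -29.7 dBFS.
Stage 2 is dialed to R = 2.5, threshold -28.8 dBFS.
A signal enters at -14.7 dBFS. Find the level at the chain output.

-28.56 dBFS

Stage 1: overshoot 15 dB → 15/10 = 1.5 dB → -28.2 dBFS.
Stage 2: -28.2 dBFS is 0.6 dB over -28.8 dBFS; at 2.5:1 that becomes 0.24 dB over, giving -28.56 dBFS.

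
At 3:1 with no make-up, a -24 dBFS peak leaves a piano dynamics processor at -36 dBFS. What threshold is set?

-42 dBFS

Gain reduction = -24 − (-36) = 12 dB; output overshoot = GR / (R − 1) = 12 / 2 = 6 dB.
Threshold = output − output overshoot = -36 − 6 = -42 dBFS.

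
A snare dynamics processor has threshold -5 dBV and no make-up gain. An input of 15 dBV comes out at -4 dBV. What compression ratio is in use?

Input overshoot = 15 − (-5) = 20 dB; output overshoot = -4 − (-5) = 1 dB.
Ratio = 20 / 1 = 20.

20:1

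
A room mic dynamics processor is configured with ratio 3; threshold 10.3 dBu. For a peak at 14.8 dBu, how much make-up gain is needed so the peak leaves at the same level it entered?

3 dB

The peak compresses to 10.3 + 4.5/3 = 11.8 dBu.
To reach 14.8 dBu requires 14.8 − 11.8 = 3 dB of make-up.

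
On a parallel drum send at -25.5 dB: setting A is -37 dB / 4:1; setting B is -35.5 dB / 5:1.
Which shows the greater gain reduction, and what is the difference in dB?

A, by 0.625 dB

A: GR = 11.5 − 11.5/4 = 8.625 dB.
B: GR = 10 − 10/5 = 8 dB.
Difference: 0.625 dB in favour of A.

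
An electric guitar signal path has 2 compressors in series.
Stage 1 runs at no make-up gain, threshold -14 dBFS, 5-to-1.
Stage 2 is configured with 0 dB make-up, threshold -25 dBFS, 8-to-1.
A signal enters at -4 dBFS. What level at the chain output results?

-23.375 dBFS

Stage 1: -4 dBFS is 10 dB over -14 dBFS; at 5:1 that becomes 2 dB over, giving -12 dBFS.
Stage 2: 13 dB above -25 dBFS, reduced 8:1 to 1.625 dB above → -23.375 dBFS.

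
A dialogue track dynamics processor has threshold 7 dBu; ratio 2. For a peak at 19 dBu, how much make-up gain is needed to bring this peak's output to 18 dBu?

The peak compresses to 7 + 12/2 = 13 dBu.
To reach 18 dBu requires 18 − 13 = 5 dB of make-up.

5 dB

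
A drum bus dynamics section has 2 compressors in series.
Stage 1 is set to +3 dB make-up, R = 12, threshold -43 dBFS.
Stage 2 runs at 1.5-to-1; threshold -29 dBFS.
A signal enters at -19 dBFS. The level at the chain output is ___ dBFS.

Stage 1: 24 dB above -43 dBFS, reduced 12:1 to 2 dB above → -41 dBFS; +3 dB make-up → -38 dBFS.
Stage 2: below threshold (-38 ≤ -29); passes unchanged; output -38 dBFS.

-38 dBFS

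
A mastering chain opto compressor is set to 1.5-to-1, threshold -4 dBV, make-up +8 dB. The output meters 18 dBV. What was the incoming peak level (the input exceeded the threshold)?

Stripping the +8 dB make-up gives 10 dBV at the gain stage.
That's 14 dB above the -4 dBV threshold.
Before 1.5:1 compression the overshoot was 14 × 1.5 = 21 dB, so input = -4 + 21 = 17 dBV.

17 dBV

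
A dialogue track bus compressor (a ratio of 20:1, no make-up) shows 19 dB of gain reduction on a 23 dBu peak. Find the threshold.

Gain reduction = 23 − 4 = 19 dB; output overshoot = GR / (R − 1) = 19 / 19 = 1 dB.
Threshold = output − output overshoot = 4 − 1 = 3 dBu.

3 dBu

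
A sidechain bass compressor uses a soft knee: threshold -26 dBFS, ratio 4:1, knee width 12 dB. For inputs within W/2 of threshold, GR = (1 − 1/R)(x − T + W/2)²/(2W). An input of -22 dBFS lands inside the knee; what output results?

-25.125 dBFS

x − T + W/2 = -22 − (-26) + 6 = 10.
GR = (1 − 1/4) × 10² / 24 = 0.75 × 100 / 24 = 3.125 dB.
Output = -22 − 3.125 = -25.125 dBFS.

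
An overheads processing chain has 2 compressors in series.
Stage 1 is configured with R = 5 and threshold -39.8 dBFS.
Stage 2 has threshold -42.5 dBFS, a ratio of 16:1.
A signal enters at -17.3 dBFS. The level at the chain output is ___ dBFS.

Stage 1: 22.5 dB above -39.8 dBFS, reduced 5:1 to 4.5 dB above → -35.3 dBFS.
Stage 2: overshoot 7.2 dB → 7.2/16 = 0.45 dB → -42.05 dBFS.

-42.05 dBFS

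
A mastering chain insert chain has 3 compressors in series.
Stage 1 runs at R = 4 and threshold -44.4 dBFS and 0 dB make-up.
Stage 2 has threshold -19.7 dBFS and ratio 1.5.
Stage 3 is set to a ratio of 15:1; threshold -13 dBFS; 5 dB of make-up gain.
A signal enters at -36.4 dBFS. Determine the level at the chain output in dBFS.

-37.4 dBFS

Stage 1: 8 dB above -44.4 dBFS, reduced 4:1 to 2 dB above → -42.4 dBFS.
Stage 2: -42.4 dBFS ≤ -19.7 dBFS, so stage 2 doesn't engage; output -42.4 dBFS.
Stage 3: below threshold (-42.4 ≤ -13); passes unchanged; make-up brings it to -37.4 dBFS.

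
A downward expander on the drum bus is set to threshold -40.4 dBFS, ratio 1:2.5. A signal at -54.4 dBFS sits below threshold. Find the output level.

Undershoot = (-40.4) − (-54.4) = 14 dB.
At 1:2.5, that expands to 35 dB under threshold.
Output = -40.4 − 35 = -75.4 dBFS.

-75.4 dBFS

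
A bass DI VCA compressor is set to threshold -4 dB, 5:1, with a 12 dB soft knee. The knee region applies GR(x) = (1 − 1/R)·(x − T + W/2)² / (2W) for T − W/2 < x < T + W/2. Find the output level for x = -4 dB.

x − T + W/2 = -4 − (-4) + 6 = 6.
GR = (1 − 1/5) × 6² / 24 = 0.8 × 36 / 24 = 1.2 dB.
Output = -4 − 1.2 = -5.2 dB.

-5.2 dB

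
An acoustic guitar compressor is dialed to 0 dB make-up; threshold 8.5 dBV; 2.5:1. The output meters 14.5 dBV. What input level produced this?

23.5 dBV

Post-compression overshoot = 14.5 − 8.5 = 6 dB.
Input overshoot = R × output overshoot = 15 dB → input = 8.5 + 15 = 23.5 dBV.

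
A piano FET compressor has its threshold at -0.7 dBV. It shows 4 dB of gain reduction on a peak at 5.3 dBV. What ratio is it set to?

Input overshoot = 5.3 − (-0.7) = 6 dB.
Output overshoot = 6 − 4 = 2 dB.
Ratio = input overshoot / output overshoot = 6 / 2 = 3.

3:1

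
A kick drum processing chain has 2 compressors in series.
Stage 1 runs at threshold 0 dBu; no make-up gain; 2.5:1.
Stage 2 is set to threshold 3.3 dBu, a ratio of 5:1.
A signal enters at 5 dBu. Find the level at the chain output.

Stage 1: 5 dB above 0 dBu, reduced 2.5:1 to 2 dB above → 2 dBu.
Stage 2: 2 dBu ≤ 3.3 dBu, so stage 2 doesn't engage; output 2 dBu.

2 dBu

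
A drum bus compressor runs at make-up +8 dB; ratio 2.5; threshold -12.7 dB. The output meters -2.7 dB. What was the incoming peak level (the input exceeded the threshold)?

Before make-up, the level was -2.7 − 8 = -10.7 dB.
The compressed level sits -10.7 − (-12.7) = 2 dB over threshold.
Input overshoot = R × output overshoot = 5 dB → input = -12.7 + 5 = -7.7 dB.

-7.7 dB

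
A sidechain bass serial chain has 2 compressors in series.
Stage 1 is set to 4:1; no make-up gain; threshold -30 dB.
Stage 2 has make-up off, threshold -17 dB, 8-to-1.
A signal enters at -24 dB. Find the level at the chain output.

-28.5 dB

Stage 1: 6 dB above -30 dB, reduced 4:1 to 1.5 dB above → -28.5 dB.
Stage 2: -28.5 dB ≤ -17 dB, so stage 2 doesn't engage; output -28.5 dB.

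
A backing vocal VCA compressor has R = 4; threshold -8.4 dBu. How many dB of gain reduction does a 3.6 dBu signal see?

3.6 dBu exceeds the threshold by 12 dB.
After 4:1 compression the overshoot becomes 12/4 = 3 dB.
Gain reduction = 12 − 3 = 9 dB.

9 dB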